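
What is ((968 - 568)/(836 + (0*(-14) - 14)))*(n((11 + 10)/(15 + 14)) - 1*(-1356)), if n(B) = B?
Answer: 2623000/3973 ≈ 660.21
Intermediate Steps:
((968 - 568)/(836 + (0*(-14) - 14)))*(n((11 + 10)/(15 + 14)) - 1*(-1356)) = ((968 - 568)/(836 + (0*(-14) - 14)))*((11 + 10)/(15 + 14) - 1*(-1356)) = (400/(836 + (0 - 14)))*(21/29 + 1356) = (400/(836 - 14))*(21*(1/29) + 1356) = (400/822)*(21/29 + 1356) = (400*(1/822))*(39345/29) = (200/411)*(39345/29) = 2623000/3973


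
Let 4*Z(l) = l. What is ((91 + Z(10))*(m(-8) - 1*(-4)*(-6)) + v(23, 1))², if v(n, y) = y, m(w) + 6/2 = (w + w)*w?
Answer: 356794321/4 ≈ 8.9199e+7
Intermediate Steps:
m(w) = -3 + 2*w² (m(w) = -3 + (w + w)*w = -3 + (2*w)*w = -3 + 2*w²)
Z(l) = l/4
((91 + Z(10))*(m(-8) - 1*(-4)*(-6)) + v(23, 1))² = ((91 + (¼)*10)*((-3 + 2*(-8)²) - 1*(-4)*(-6)) + 1)² = ((91 + 5/2)*((-3 + 2*64) + 4*(-6)) + 1)² = (187*((-3 + 128) - 24)/2 + 1)² = (187*(125 - 24)/2 + 1)² = ((187/2)*101 + 1)² = (18887/2 + 1)² = (18889/2)² = 356794321/4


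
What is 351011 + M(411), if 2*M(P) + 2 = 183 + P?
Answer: 351307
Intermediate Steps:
M(P) = 181/2 + P/2 (M(P) = -1 + (183 + P)/2 = -1 + (183/2 + P/2) = 181/2 + P/2)
351011 + M(411) = 351011 + (181/2 + (½)*411) = 351011 + (181/2 + 411/2) = 351011 + 296 = 351307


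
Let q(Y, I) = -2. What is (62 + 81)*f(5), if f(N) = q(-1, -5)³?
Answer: -1144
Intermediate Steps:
f(N) = -8 (f(N) = (-2)³ = -8)
(62 + 81)*f(5) = (62 + 81)*(-8) = 143*(-8) = -1144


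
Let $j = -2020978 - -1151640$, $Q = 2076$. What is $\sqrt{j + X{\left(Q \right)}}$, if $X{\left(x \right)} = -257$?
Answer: $i \sqrt{869595} \approx 932.52 i$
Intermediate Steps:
$j = -869338$ ($j = -2020978 + 1151640 = -869338$)
$\sqrt{j + X{\left(Q \right)}} = \sqrt{-869338 - 257} = \sqrt{-869595} = i \sqrt{869595}$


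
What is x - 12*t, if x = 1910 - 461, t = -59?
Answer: 2157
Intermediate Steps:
x = 1449
x - 12*t = 1449 - 12*(-59) = 1449 - 1*(-708) = 1449 + 708 = 2157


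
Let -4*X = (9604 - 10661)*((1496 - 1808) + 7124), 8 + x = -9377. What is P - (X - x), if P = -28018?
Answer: -1837474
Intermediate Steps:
x = -9385 (x = -8 - 9377 = -9385)
X = 1800071 (X = -(9604 - 10661)*((1496 - 1808) + 7124)/4 = -(-1057)*(-312 + 7124)/4 = -(-1057)*6812/4 = -¼*(-7200284) = 1800071)
P - (X - x) = -28018 - (1800071 - 1*(-9385)) = -28018 - (1800071 + 9385) = -28018 - 1*1809456 = -28018 - 1809456 = -1837474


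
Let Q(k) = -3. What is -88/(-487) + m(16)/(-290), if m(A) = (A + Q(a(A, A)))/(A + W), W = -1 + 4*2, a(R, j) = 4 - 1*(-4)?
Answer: 580629/3248290 ≈ 0.17875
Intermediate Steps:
a(R, j) = 8 (a(R, j) = 4 + 4 = 8)
W = 7 (W = -1 + 8 = 7)
m(A) = (-3 + A)/(7 + A) (m(A) = (A - 3)/(A + 7) = (-3 + A)/(7 + A))
-88/(-487) + m(16)/(-290) = -88/(-487) + ((-3 + 16)/(7 + 16))/(-290) = -88*(-1/487) + (13/23)*(-1/290) = 88/487 + ((1/23)*13)*(-1/290) = 88/487 + (13/23)*(-1/290) = 88/487 - 13/6670 = 580629/3248290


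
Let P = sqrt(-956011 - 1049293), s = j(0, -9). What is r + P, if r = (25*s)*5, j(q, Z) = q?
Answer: 2*I*sqrt(501326) ≈ 1416.1*I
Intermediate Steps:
s = 0
P = 2*I*sqrt(501326) (P = sqrt(-2005304) = 2*I*sqrt(501326) ≈ 1416.1*I)
r = 0 (r = (25*0)*5 = 0*5 = 0)
r + P = 0 + 2*I*sqrt(501326) = 2*I*sqrt(501326)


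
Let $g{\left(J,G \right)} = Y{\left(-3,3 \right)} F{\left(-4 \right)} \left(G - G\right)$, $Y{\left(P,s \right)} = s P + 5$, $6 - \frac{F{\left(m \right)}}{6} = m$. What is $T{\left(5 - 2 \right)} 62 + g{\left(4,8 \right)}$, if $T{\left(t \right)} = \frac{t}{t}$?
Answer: $62$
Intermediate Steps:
$F{\left(m \right)} = 36 - 6 m$
$T{\left(t \right)} = 1$
$Y{\left(P,s \right)} = 5 + P s$ ($Y{\left(P,s \right)} = P s + 5 = 5 + P s$)
$g{\left(J,G \right)} = 0$ ($g{\left(J,G \right)} = \left(5 - 9\right) \left(36 - -24\right) \left(G - G\right) = \left(5 - 9\right) \left(36 + 24\right) 0 = \left(-4\right) 60 \cdot 0 = \left(-240\right) 0 = 0$)
$T{\left(5 - 2 \right)} 62 + g{\left(4,8 \right)} = 1 \cdot 62 + 0 = 62 + 0 = 62$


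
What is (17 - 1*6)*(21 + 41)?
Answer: 682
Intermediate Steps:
(17 - 1*6)*(21 + 41) = (17 - 6)*62 = 11*62 = 682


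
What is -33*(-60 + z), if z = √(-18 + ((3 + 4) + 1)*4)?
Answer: 1980 - 33*√14 ≈ 1856.5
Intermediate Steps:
z = √14 (z = √(-18 + (7 + 1)*4) = √(-18 + 8*4) = √(-18 + 32) = √14 ≈ 3.7417)
-33*(-60 + z) = -33*(-60 + √14) = 1980 - 33*√14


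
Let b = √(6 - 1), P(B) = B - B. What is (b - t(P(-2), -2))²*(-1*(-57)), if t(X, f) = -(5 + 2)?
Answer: 3078 + 798*√5 ≈ 4862.4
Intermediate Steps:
P(B) = 0
t(X, f) = -7 (t(X, f) = -1*7 = -7)
b = √5 ≈ 2.2361
(b - t(P(-2), -2))²*(-1*(-57)) = (√5 - 1*(-7))²*(-1*(-57)) = (√5 + 7)²*57 = (7 + √5)²*57 = 57*(7 + √5)²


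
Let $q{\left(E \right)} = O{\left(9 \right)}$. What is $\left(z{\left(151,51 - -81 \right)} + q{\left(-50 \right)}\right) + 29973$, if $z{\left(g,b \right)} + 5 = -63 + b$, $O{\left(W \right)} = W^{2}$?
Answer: $30118$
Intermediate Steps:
$z{\left(g,b \right)} = -68 + b$ ($z{\left(g,b \right)} = -5 + \left(-63 + b\right) = -68 + b$)
$q{\left(E \right)} = 81$ ($q{\left(E \right)} = 9^{2} = 81$)
$\left(z{\left(151,51 - -81 \right)} + q{\left(-50 \right)}\right) + 29973 = \left(\left(-68 + \left(51 - -81\right)\right) + 81\right) + 29973 = \left(\left(-68 + \left(51 + 81\right)\right) + 81\right) + 29973 = \left(\left(-68 + 132\right) + 81\right) + 29973 = \left(64 + 81\right) + 29973 = 145 + 29973 = 30118$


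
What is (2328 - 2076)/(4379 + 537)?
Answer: 63/1229 ≈ 0.051261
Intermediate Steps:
(2328 - 2076)/(4379 + 537) = 252/4916 = 252*(1/4916) = 63/1229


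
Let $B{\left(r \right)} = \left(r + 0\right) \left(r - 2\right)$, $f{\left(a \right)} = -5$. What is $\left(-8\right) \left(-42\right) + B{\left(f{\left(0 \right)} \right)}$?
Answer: $371$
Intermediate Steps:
$B{\left(r \right)} = r \left(-2 + r\right)$
$\left(-8\right) \left(-42\right) + B{\left(f{\left(0 \right)} \right)} = \left(-8\right) \left(-42\right) - 5 \left(-2 - 5\right) = 336 - -35 = 336 + 35 = 371$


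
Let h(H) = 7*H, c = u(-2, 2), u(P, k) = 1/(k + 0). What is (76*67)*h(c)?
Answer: 17822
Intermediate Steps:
u(P, k) = 1/k
c = ½ (c = 1/2 = ½ ≈ 0.50000)
(76*67)*h(c) = (76*67)*(7*(½)) = 5092*(7/2) = 17822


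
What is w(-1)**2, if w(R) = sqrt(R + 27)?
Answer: 26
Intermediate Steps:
w(R) = sqrt(27 + R)
w(-1)**2 = (sqrt(27 - 1))**2 = (sqrt(26))**2 = 26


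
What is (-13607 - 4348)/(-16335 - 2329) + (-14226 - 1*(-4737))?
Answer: -177084741/18664 ≈ -9488.0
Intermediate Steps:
(-13607 - 4348)/(-16335 - 2329) + (-14226 - 1*(-4737)) = -17955/(-18664) + (-14226 + 4737) = -17955*(-1/18664) - 9489 = 17955/18664 - 9489 = -177084741/18664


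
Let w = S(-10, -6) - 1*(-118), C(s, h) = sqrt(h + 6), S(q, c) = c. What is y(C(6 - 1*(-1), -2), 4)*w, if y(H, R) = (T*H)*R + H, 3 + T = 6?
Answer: 2912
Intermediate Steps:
C(s, h) = sqrt(6 + h)
T = 3 (T = -3 + 6 = 3)
w = 112 (w = -6 - 1*(-118) = -6 + 118 = 112)
y(H, R) = H + 3*H*R (y(H, R) = (3*H)*R + H = 3*H*R + H = H + 3*H*R)
y(C(6 - 1*(-1), -2), 4)*w = (sqrt(6 - 2)*(1 + 3*4))*112 = (sqrt(4)*(1 + 12))*112 = (2*13)*112 = 26*112 = 2912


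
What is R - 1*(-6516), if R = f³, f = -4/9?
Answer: 4750100/729 ≈ 6515.9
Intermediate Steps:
f = -4/9 (f = -4*⅑ = -4/9 ≈ -0.44444)
R = -64/729 (R = (-4/9)³ = -64/729 ≈ -0.087791)
R - 1*(-6516) = -64/729 - 1*(-6516) = -64/729 + 6516 = 4750100/729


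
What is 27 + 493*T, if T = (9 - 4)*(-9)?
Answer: -22158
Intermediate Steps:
T = -45 (T = 5*(-9) = -45)
27 + 493*T = 27 + 493*(-45) = 27 - 22185 = -22158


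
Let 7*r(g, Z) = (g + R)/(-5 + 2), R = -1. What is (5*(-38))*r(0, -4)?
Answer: -190/21 ≈ -9.0476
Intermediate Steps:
r(g, Z) = 1/21 - g/21 (r(g, Z) = ((g - 1)/(-5 + 2))/7 = ((-1 + g)/(-3))/7 = ((-1 + g)*(-1/3))/7 = (1/3 - g/3)/7 = 1/21 - g/21)
(5*(-38))*r(0, -4) = (5*(-38))*(1/21 - 1/21*0) = -190*(1/21 + 0) = -190*1/21 = -190/21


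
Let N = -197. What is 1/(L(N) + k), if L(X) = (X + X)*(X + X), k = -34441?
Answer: 1/120795 ≈ 8.2785e-6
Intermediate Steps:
L(X) = 4*X² (L(X) = (2*X)*(2*X) = 4*X²)
1/(L(N) + k) = 1/(4*(-197)² - 34441) = 1/(4*38809 - 34441) = 1/(155236 - 34441) = 1/120795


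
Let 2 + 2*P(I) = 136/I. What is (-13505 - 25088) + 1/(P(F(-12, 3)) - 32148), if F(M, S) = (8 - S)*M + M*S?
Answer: -29778088673/771593 ≈ -38593.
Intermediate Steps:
F(M, S) = M*S + M*(8 - S) (F(M, S) = M*(8 - S) + M*S = M*S + M*(8 - S))
P(I) = -1 + 68/I (P(I) = -1 + (136/I)/2 = -1 + 68/I)
(-13505 - 25088) + 1/(P(F(-12, 3)) - 32148) = (-13505 - 25088) + 1/((68 - 8*(-12))/((8*(-12))) - 32148) = -38593 + 1/((68 - 1*(-96))/(-96) - 32148) = -38593 + 1/(-(68 + 96)/96 - 32148) = -38593 + 1/(-1/96*164 - 32148) = -38593 + 1/(-41/24 - 32148) = -38593 + 1/(-771593/24) = -38593 - 24/771593 = -29778088673/771593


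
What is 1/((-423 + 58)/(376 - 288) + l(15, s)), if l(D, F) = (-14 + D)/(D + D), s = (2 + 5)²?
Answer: -1320/5431 ≈ -0.24305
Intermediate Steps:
s = 49 (s = 7² = 49)
l(D, F) = (-14 + D)/(2*D) (l(D, F) = (-14 + D)/((2*D)) = (-14 + D)*(1/(2*D)) = (-14 + D)/(2*D))
1/((-423 + 58)/(376 - 288) + l(15, s)) = 1/((-423 + 58)/(376 - 288) + (½)*(-14 + 15)/15) = 1/(-365/88 + (½)*(1/15)*1) = 1/(-365*1/88 + 1/30) = 1/(-365/88 + 1/30) = 1/(-5431/1320) = -1320/5431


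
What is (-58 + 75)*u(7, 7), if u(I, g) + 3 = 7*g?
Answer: 782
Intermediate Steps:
u(I, g) = -3 + 7*g
(-58 + 75)*u(7, 7) = (-58 + 75)*(-3 + 7*7) = 17*(-3 + 49) = 17*46 = 782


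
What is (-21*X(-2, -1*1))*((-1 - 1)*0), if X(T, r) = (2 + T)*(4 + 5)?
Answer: 0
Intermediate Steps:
X(T, r) = 18 + 9*T (X(T, r) = (2 + T)*9 = 18 + 9*T)
(-21*X(-2, -1*1))*((-1 - 1)*0) = (-21*(18 + 9*(-2)))*((-1 - 1)*0) = (-21*(18 - 18))*(-2*0) = -21*0*0 = 0*0 = 0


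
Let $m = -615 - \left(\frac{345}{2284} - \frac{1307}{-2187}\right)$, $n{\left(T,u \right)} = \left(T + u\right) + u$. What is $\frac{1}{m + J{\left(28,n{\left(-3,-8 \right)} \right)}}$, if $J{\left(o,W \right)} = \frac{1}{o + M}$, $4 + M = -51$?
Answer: $- \frac{4995108}{3075916127} \approx -0.0016239$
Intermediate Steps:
$M = -55$ ($M = -4 - 51 = -55$)
$n{\left(T,u \right)} = T + 2 u$
$J{\left(o,W \right)} = \frac{1}{-55 + o}$ ($J{\left(o,W \right)} = \frac{1}{o - 55} = \frac{1}{-55 + o}$)
$m = - \frac{3075731123}{4995108}$ ($m = -615 - \left(345 \cdot \frac{1}{2284} - - \frac{1307}{2187}\right) = -615 - \left(\frac{345}{2284} + \frac{1307}{2187}\right) = -615 - \frac{3739703}{4995108} = - \frac{3075731123}{4995108} \approx -615.75$)
$\frac{1}{m + J{\left(28,n{\left(-3,-8 \right)} \right)}} = \frac{1}{- \frac{3075731123}{4995108} + \frac{1}{-55 + 28}} = \frac{1}{- \frac{3075731123}{4995108} + \frac{1}{-27}} = \frac{1}{- \frac{3075731123}{4995108} - \frac{1}{27}} = \frac{1}{- \frac{3075916127}{4995108}} = - \frac{4995108}{3075916127}$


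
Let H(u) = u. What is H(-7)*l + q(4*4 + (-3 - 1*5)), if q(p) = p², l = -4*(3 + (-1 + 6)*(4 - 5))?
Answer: 8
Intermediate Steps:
l = 8 (l = -4*(3 + 5*(-1)) = -4*(3 - 5) = -4*(-2) = 8)
H(-7)*l + q(4*4 + (-3 - 1*5)) = -7*8 + (4*4 + (-3 - 1*5))² = -56 + (16 + (-3 - 5))² = -56 + (16 - 8)² = -56 + 8² = -56 + 64 = 8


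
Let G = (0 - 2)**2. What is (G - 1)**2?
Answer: 9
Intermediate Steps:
G = 4 (G = (-2)**2 = 4)
(G - 1)**2 = (4 - 1)**2 = 3**2 = 9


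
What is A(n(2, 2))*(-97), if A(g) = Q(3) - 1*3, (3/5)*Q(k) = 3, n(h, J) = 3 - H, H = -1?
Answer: -194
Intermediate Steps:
n(h, J) = 4 (n(h, J) = 3 - 1*(-1) = 3 + 1 = 4)
Q(k) = 5 (Q(k) = (5/3)*3 = 5)
A(g) = 2 (A(g) = 5 - 1*3 = 5 - 3 = 2)
A(n(2, 2))*(-97) = 2*(-97) = -194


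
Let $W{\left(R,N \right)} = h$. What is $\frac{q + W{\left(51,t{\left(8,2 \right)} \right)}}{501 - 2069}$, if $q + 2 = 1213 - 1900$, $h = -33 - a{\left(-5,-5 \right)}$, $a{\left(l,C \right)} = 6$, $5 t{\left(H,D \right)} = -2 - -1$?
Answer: $\frac{13}{28} \approx 0.46429$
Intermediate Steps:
$t{\left(H,D \right)} = - \frac{1}{5}$ ($t{\left(H,D \right)} = \frac{-2 - -1}{5} = \frac{-2 + 1}{5} = \frac{1}{5} \left(-1\right) = - \frac{1}{5}$)
$h = -39$ ($h = -33 - 6 = -39$)
$q = -689$ ($q = -2 + \left(1213 - 1900\right) = -2 - 687 = -689$)
$W{\left(R,N \right)} = -39$
$\frac{q + W{\left(51,t{\left(8,2 \right)} \right)}}{501 - 2069} = \frac{-689 - 39}{501 - 2069} = - \frac{728}{-1568} = \left(-728\right) \left(- \frac{1}{1568}\right) = \frac{13}{28}$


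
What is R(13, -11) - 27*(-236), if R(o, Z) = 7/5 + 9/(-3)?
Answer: 31852/5 ≈ 6370.4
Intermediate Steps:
R(o, Z) = -8/5 (R(o, Z) = 7*(⅕) + 9*(-⅓) = 7/5 - 3 = -8/5)
R(13, -11) - 27*(-236) = -8/5 - 27*(-236) = -8/5 + 6372 = 31852/5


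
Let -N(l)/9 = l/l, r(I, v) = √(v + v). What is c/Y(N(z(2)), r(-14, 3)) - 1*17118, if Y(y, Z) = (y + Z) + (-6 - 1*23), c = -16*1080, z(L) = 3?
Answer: -11979522/719 + 8640*√6/719 ≈ -16632.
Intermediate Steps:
r(I, v) = √2*√v (r(I, v) = √(2*v) = √2*√v)
c = -17280
N(l) = -9 (N(l) = -9*l/l = -9*1 = -9)
Y(y, Z) = -29 + Z + y (Y(y, Z) = (Z + y) + (-6 - 23) = (Z + y) - 29 = -29 + Z + y)
c/Y(N(z(2)), r(-14, 3)) - 1*17118 = -17280/(-29 + √2*√3 - 9) - 1*17118 = -17280/(-29 + √6 - 9) - 17118 = -17280/(-38 + √6) - 17118 = -17118 - 17280/(-38 + √6)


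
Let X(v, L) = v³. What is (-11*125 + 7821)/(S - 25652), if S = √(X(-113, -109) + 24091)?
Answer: -82676396/329721955 - 3223*I*√1418806/329721955 ≈ -0.25075 - 0.011643*I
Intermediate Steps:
S = I*√1418806 (S = √((-113)³ + 24091) = √(-1442897 + 24091) = √(-1418806) = I*√1418806 ≈ 1191.1*I)
(-11*125 + 7821)/(S - 25652) = (-11*125 + 7821)/(I*√1418806 - 25652) = (-1375 + 7821)/(-25652 + I*√1418806) = 6446/(-25652 + I*√1418806)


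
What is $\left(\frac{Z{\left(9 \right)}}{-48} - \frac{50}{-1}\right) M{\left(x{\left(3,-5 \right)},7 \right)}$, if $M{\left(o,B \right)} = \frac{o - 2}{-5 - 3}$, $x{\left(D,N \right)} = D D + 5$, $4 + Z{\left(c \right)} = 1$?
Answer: $- \frac{2403}{32} \approx -75.094$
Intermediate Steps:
$Z{\left(c \right)} = -3$ ($Z{\left(c \right)} = -4 + 1 = -3$)
$x{\left(D,N \right)} = 5 + D^{2}$ ($x{\left(D,N \right)} = D^{2} + 5 = 5 + D^{2}$)
$M{\left(o,B \right)} = \frac{1}{4} - \frac{o}{8}$ ($M{\left(o,B \right)} = \frac{-2 + o}{-8} = \left(-2 + o\right) \left(- \frac{1}{8}\right) = \frac{1}{4} - \frac{o}{8}$)
$\left(\frac{Z{\left(9 \right)}}{-48} - \frac{50}{-1}\right) M{\left(x{\left(3,-5 \right)},7 \right)} = \left(- \frac{3}{-48} - \frac{50}{-1}\right) \left(\frac{1}{4} - \frac{5 + 3^{2}}{8}\right) = \left(\left(-3\right) \left(- \frac{1}{48}\right) - -50\right) \left(\frac{1}{4} - \frac{5 + 9}{8}\right) = \left(\frac{1}{16} + 50\right) \left(\frac{1}{4} - \frac{7}{4}\right) = \frac{801 \left(\frac{1}{4} - \frac{7}{4}\right)}{16} = \frac{801}{16} \left(- \frac{3}{2}\right) = - \frac{2403}{32}$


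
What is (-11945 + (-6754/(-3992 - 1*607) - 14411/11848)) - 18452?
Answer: -1656286928741/54488952 ≈ -30397.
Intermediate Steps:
(-11945 + (-6754/(-3992 - 1*607) - 14411/11848)) - 18452 = (-11945 + (-6754/(-3992 - 607) - 14411*1/11848)) - 18452 = (-11945 + (-6754/(-4599) - 14411/11848)) - 18452 = (-11945 + (-6754*(-1/4599) - 14411/11848)) - 18452 = (-11945 + (6754/4599 - 14411/11848)) - 18452 = (-11945 + 13745203/54488952) - 18452 = -650856786437/54488952 - 18452 = -1656286928741/54488952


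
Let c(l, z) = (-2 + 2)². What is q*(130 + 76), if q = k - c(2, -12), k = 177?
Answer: 36462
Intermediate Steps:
c(l, z) = 0 (c(l, z) = 0² = 0)
q = 177 (q = 177 - 1*0 = 177 + 0 = 177)
q*(130 + 76) = 177*(130 + 76) = 177*206 = 36462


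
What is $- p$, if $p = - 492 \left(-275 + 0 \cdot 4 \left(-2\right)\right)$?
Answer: $-135300$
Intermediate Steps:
$p = 135300$ ($p = - 492 \left(-275 + 0 \left(-2\right)\right) = - 492 \left(-275 + 0\right) = \left(-492\right) \left(-275\right) = 135300$)
$- p = \left(-1\right) 135300 = -135300$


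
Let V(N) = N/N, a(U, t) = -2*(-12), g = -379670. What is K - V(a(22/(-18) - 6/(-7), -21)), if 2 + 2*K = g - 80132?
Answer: -229903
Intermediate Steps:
a(U, t) = 24
V(N) = 1
K = -229902 (K = -1 + (-379670 - 80132)/2 = -1 + (1/2)*(-459802) = -1 - 229901 = -229902)
K - V(a(22/(-18) - 6/(-7), -21)) = -229902 - 1*1 = -229902 - 1 = -229903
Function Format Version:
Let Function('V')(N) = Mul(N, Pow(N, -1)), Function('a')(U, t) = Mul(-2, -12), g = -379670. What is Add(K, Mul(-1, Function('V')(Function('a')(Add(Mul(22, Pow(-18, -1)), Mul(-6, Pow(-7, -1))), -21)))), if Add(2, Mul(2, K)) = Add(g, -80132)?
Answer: -229903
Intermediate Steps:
Function('a')(U, t) = 24
Function('V')(N) = 1
K = -229902 (K = Add(-1, Mul(Rational(1, 2), Add(-379670, -80132))) = Add(-1, Mul(Rational(1, 2), -459802)) = Add(-1, -229901) = -229902)
Add(K, Mul(-1, Function('V')(Function('a')(Add(Mul(22, Pow(-18, -1)), Mul(-6, Pow(-7, -1))), -21)))) = Add(-229902, Mul(-1, 1)) = Add(-229902, -1) = -229903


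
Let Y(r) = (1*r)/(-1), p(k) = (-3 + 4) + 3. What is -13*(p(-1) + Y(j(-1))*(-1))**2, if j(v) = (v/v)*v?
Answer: -117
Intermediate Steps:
j(v) = v (j(v) = 1*v = v)
p(k) = 4 (p(k) = 1 + 3 = 4)
Y(r) = -r (Y(r) = r*(-1) = -r)
-13*(p(-1) + Y(j(-1))*(-1))**2 = -13*(4 - 1*(-1)*(-1))**2 = -13*(4 + 1*(-1))**2 = -13*(4 - 1)**2 = -13*3**2 = -13*9 = -117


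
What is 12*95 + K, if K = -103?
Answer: 1037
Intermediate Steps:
12*95 + K = 12*95 - 103 = 1140 - 103 = 1037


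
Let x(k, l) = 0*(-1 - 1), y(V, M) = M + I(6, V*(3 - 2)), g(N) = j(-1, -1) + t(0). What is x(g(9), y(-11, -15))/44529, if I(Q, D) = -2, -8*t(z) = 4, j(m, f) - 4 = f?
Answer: 0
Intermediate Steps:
j(m, f) = 4 + f
t(z) = -½ (t(z) = -⅛*4 = -½)
g(N) = 5/2 (g(N) = (4 - 1) - ½ = 3 - ½ = 5/2)
y(V, M) = -2 + M (y(V, M) = M - 2 = -2 + M)
x(k, l) = 0 (x(k, l) = 0*(-2) = 0)
x(g(9), y(-11, -15))/44529 = 0/44529 = 0*(1/44529) = 0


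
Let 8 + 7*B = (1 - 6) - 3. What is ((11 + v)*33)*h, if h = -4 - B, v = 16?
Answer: -10692/7 ≈ -1527.4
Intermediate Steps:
B = -16/7 (B = -8/7 + ((1 - 6) - 3)/7 = -8/7 + (-5 - 3)/7 = -8/7 + (⅐)*(-8) = -8/7 - 8/7 = -16/7 ≈ -2.2857)
h = -12/7 (h = -4 - 1*(-16/7) = -4 + 16/7 = -12/7 ≈ -1.7143)
((11 + v)*33)*h = ((11 + 16)*33)*(-12/7) = (27*33)*(-12/7) = 891*(-12/7) = -10692/7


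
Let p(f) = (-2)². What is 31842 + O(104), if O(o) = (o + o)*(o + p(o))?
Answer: 54306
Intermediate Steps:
p(f) = 4
O(o) = 2*o*(4 + o) (O(o) = (o + o)*(o + 4) = (2*o)*(4 + o) = 2*o*(4 + o))
31842 + O(104) = 31842 + 2*104*(4 + 104) = 31842 + 2*104*108 = 31842 + 22464 = 54306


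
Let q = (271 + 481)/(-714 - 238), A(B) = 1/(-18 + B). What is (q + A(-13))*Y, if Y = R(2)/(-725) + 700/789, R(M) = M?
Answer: -511487142/703400075 ≈ -0.72716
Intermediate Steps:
q = -94/119 (q = 752/(-952) = 752*(-1/952) = -94/119 ≈ -0.78992)
Y = 505922/572025 (Y = 2/(-725) + 700/789 = 2*(-1/725) + 700*(1/789) = -2/725 + 700/789 = 505922/572025 ≈ 0.88444)
(q + A(-13))*Y = (-94/119 + 1/(-18 - 13))*(505922/572025) = (-94/119 + 1/(-31))*(505922/572025) = (-94/119 - 1/31)*(505922/572025) = -3033/3689*505922/572025 = -511487142/703400075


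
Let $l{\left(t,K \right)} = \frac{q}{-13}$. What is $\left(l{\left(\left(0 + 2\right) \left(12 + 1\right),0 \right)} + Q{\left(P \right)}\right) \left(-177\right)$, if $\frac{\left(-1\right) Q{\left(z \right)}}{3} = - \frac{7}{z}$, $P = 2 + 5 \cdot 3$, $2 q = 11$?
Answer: $- \frac{63543}{442} \approx -143.76$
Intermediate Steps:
$q = \frac{11}{2}$ ($q = \frac{1}{2} \cdot 11 = \frac{11}{2} \approx 5.5$)
$l{\left(t,K \right)} = - \frac{11}{26}$ ($l{\left(t,K \right)} = \frac{11}{2 \left(-13\right)} = \frac{11}{2} \left(- \frac{1}{13}\right) = - \frac{11}{26}$)
$P = 17$ ($P = 2 + 15 = 17$)
$Q{\left(z \right)} = \frac{21}{z}$ ($Q{\left(z \right)} = - 3 \left(- \frac{7}{z}\right) = \frac{21}{z}$)
$\left(l{\left(\left(0 + 2\right) \left(12 + 1\right),0 \right)} + Q{\left(P \right)}\right) \left(-177\right) = \left(- \frac{11}{26} + \frac{21}{17}\right) \left(-177\right) = \frac{359}{442} \left(-177\right) = - \frac{63543}{442}$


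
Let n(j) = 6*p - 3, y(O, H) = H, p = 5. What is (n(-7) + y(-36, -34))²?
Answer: 49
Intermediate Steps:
n(j) = 27 (n(j) = 6*5 - 3 = 30 - 3 = 27)
(n(-7) + y(-36, -34))² = (27 - 34)² = (-7)² = 49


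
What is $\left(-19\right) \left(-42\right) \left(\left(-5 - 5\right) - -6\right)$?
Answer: $-3192$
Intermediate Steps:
$\left(-19\right) \left(-42\right) \left(\left(-5 - 5\right) - -6\right) = 798 \left(-10 + 6\right) = 798 \left(-4\right) = -3192$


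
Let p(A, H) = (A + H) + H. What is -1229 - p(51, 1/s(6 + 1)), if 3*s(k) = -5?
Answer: -6394/5 ≈ -1278.8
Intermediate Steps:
s(k) = -5/3 (s(k) = (⅓)*(-5) = -5/3)
p(A, H) = A + 2*H
-1229 - p(51, 1/s(6 + 1)) = -1229 - (51 + 2/(-5/3)) = -1229 - (51 + 2*(-⅗)) = -1229 - (51 - 6/5) = -1229 - 1*249/5 = -1229 - 249/5 = -6394/5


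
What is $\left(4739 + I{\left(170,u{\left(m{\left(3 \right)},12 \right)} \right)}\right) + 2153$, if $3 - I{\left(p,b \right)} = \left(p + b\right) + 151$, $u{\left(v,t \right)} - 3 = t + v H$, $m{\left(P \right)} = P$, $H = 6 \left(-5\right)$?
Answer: $6649$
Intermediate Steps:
$H = -30$
$u{\left(v,t \right)} = 3 + t - 30 v$ ($u{\left(v,t \right)} = 3 + \left(t + v \left(-30\right)\right) = 3 + \left(t - 30 v\right) = 3 + t - 30 v$)
$I{\left(p,b \right)} = -148 - b - p$ ($I{\left(p,b \right)} = 3 - \left(\left(p + b\right) + 151\right) = 3 - \left(\left(b + p\right) + 151\right) = 3 - \left(151 + b + p\right) = -148 - b - p$)
$\left(4739 + I{\left(170,u{\left(m{\left(3 \right)},12 \right)} \right)}\right) + 2153 = \left(4739 - \left(333 - 90\right)\right) + 2153 = \left(4739 - 243\right) + 2153 = 4496 + 2153 = 6649$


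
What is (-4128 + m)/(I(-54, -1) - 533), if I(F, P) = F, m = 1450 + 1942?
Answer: 736/587 ≈ 1.2538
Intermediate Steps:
m = 3392
(-4128 + m)/(I(-54, -1) - 533) = (-4128 + 3392)/(-54 - 533) = -736/(-587) = -736*(-1/587) = 736/587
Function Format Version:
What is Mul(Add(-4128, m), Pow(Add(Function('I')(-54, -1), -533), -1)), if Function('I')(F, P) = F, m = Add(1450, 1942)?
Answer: Rational(736, 587) ≈ 1.2538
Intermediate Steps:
m = 3392
Mul(Add(-4128, m), Pow(Add(Function('I')(-54, -1), -533), -1)) = Mul(Add(-4128, 3392), Pow(Add(-54, -533), -1)) = Mul(-736, Pow(-587, -1)) = Mul(-736, Rational(-1, 587)) = Rational(736, 587)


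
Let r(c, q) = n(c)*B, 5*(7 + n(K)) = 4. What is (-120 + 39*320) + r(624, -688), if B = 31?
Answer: 60839/5 ≈ 12168.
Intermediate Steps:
n(K) = -31/5 (n(K) = -7 + (1/5)*4 = -7 + 4/5 = -31/5)
r(c, q) = -961/5 (r(c, q) = -31/5*31 = -961/5)
(-120 + 39*320) + r(624, -688) = (-120 + 39*320) - 961/5 = (-120 + 12480) - 961/5 = 12360 - 961/5 = 60839/5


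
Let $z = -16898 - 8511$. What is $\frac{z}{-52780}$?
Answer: $\frac{25409}{52780} \approx 0.48141$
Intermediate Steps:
$z = -25409$
$\frac{z}{-52780} = - \frac{25409}{-52780} = \left(-25409\right) \left(- \frac{1}{52780}\right) = \frac{25409}{52780}$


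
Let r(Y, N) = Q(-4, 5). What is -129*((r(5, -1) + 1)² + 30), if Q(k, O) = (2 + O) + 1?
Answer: -14319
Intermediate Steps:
Q(k, O) = 3 + O
r(Y, N) = 8 (r(Y, N) = 3 + 5 = 8)
-129*((r(5, -1) + 1)² + 30) = -129*((8 + 1)² + 30) = -129*(9² + 30) = -129*(81 + 30) = -129*111 = -14319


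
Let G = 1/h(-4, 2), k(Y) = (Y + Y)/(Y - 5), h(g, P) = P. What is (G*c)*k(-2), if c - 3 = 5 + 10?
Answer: 36/7 ≈ 5.1429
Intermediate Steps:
c = 18 (c = 3 + (5 + 10) = 3 + 15 = 18)
k(Y) = 2*Y/(-5 + Y) (k(Y) = (2*Y)/(-5 + Y) = 2*Y/(-5 + Y))
G = ½ (G = 1/2 = ½ ≈ 0.50000)
(G*c)*k(-2) = ((½)*18)*(2*(-2)/(-5 - 2)) = 9*(2*(-2)/(-7)) = 9*(2*(-2)*(-⅐)) = 9*(4/7) = 36/7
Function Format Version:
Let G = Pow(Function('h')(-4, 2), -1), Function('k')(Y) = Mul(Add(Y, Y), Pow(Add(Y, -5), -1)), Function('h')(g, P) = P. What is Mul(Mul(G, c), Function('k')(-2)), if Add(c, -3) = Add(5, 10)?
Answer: Rational(36, 7) ≈ 5.1429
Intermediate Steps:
c = 18 (c = Add(3, Add(5, 10)) = Add(3, 15) = 18)
Function('k')(Y) = Mul(2, Y, Pow(Add(-5, Y), -1)) (Function('k')(Y) = Mul(Mul(2, Y), Pow(Add(-5, Y), -1)) = Mul(2, Y, Pow(Add(-5, Y), -1)))
G = Rational(1, 2) (G = Pow(2, -1) = Rational(1, 2) ≈ 0.50000)
Mul(Mul(G, c), Function('k')(-2)) = Mul(Mul(Rational(1, 2), 18), Mul(2, -2, Pow(Add(-5, -2), -1))) = Mul(9, Mul(2, -2, Pow(-7, -1))) = Mul(9, Mul(2, -2, Rational(-1, 7))) = Mul(9, Rational(4, 7)) = Rational(36, 7)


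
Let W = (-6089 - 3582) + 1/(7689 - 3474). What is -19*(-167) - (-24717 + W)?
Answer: 158319614/4215 ≈ 37561.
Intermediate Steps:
W = -40763264/4215 (W = -9671 + 1/4215 = -40763264/4215 ≈ -9671.0)
-19*(-167) - (-24717 + W) = -19*(-167) - (-24717 - 40763264/4215) = 3173 - 1*(-144945419/4215) = 3173 + 144945419/4215 = 158319614/4215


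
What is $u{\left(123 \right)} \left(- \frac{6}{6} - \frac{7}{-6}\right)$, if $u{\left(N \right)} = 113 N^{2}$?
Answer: $\frac{569859}{2} \approx 2.8493 \cdot 10^{5}$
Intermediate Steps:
$u{\left(123 \right)} \left(- \frac{6}{6} - \frac{7}{-6}\right) = 113 \cdot 123^{2} \left(- \frac{6}{6} - \frac{7}{-6}\right) = 113 \cdot 15129 \left(\left(-6\right) \frac{1}{6} - - \frac{7}{6}\right) = 1709577 \left(-1 + \frac{7}{6}\right) = 1709577 \cdot \frac{1}{6} = \frac{569859}{2}$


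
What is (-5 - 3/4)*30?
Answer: -345/2 ≈ -172.50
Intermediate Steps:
(-5 - 3/4)*30 = (-5 - 3*¼)*30 = (-5 - ¾)*30 = -23/4*30 = -345/2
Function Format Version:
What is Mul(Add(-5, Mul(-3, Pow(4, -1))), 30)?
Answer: Rational(-345, 2) ≈ -172.50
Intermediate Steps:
Mul(Add(-5, Mul(-3, Pow(4, -1))), 30) = Mul(Add(-5, Mul(-3, Rational(1, 4))), 30) = Mul(Add(-5, Rational(-3, 4)), 30) = Mul(Rational(-23, 4), 30) = Rational(-345, 2)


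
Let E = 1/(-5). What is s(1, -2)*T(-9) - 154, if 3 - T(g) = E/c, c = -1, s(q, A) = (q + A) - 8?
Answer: -896/5 ≈ -179.20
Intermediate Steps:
E = -1/5 (E = 1*(-1/5) = -1/5 ≈ -0.20000)
s(q, A) = -8 + A + q (s(q, A) = (A + q) - 8 = -8 + A + q)
T(g) = 14/5 (T(g) = 3 - (-1)/(5*(-1)) = 3 - (-1)*(-1)/5 = 3 - 1*1/5 = 3 - 1/5 = 14/5)
s(1, -2)*T(-9) - 154 = (-8 - 2 + 1)*(14/5) - 154 = -9*14/5 - 154 = -126/5 - 154 = -896/5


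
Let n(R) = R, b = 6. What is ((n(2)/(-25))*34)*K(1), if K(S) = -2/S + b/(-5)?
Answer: 1088/125 ≈ 8.7040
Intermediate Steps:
K(S) = -6/5 - 2/S (K(S) = -2/S + 6/(-5) = -2/S + 6*(-⅕) = -2/S - 6/5 = -6/5 - 2/S)
((n(2)/(-25))*34)*K(1) = ((2/(-25))*34)*(-6/5 - 2/1) = ((2*(-1/25))*34)*(-6/5 - 2*1) = (-2/25*34)*(-6/5 - 2) = -68/25*(-16/5) = 1088/125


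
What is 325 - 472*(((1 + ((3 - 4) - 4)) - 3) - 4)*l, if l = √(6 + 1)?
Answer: 325 + 5192*√7 ≈ 14062.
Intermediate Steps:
l = √7 ≈ 2.6458
325 - 472*(((1 + ((3 - 4) - 4)) - 3) - 4)*l = 325 - 472*(((1 + ((3 - 4) - 4)) - 3) - 4)*√7 = 325 - 472*(((1 + (-1 - 4)) - 3) - 4)*√7 = 325 - 472*(((1 - 5) - 3) - 4)*√7 = 325 - 472*((-4 - 3) - 4)*√7 = 325 - 472*(-7 - 4)*√7 = 325 - (-5192)*√7 = 325 + 5192*√7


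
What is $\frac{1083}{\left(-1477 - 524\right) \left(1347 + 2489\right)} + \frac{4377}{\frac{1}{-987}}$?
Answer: $- \frac{11053457142949}{2558612} \approx -4.3201 \cdot 10^{6}$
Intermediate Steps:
$\frac{1083}{\left(-1477 - 524\right) \left(1347 + 2489\right)} + \frac{4377}{\frac{1}{-987}} = \frac{1083}{\left(-2001\right) 3836} + \frac{4377}{- \frac{1}{987}} = \frac{1083}{-7675836} + 4377 \left(-987\right) = 1083 \left(- \frac{1}{7675836}\right) - 4320099 = - \frac{361}{2558612} - 4320099 = - \frac{11053457142949}{2558612}$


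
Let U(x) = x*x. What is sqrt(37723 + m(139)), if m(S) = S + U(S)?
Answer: 7*sqrt(1167) ≈ 239.13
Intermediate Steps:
U(x) = x**2
m(S) = S + S**2
sqrt(37723 + m(139)) = sqrt(37723 + 139*(1 + 139)) = sqrt(37723 + 139*140) = sqrt(37723 + 19460) = sqrt(57183) = 7*sqrt(1167)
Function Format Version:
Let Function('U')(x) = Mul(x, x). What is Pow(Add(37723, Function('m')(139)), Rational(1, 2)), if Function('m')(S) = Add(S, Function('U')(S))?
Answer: Mul(7, Pow(1167, Rational(1, 2))) ≈ 239.13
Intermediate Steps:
Function('U')(x) = Pow(x, 2)
Function('m')(S) = Add(S, Pow(S, 2))
Pow(Add(37723, Function('m')(139)), Rational(1, 2)) = Pow(Add(37723, Mul(139, Add(1, 139))), Rational(1, 2)) = Pow(Add(37723, Mul(139, 140)), Rational(1, 2)) = Pow(Add(37723, 19460), Rational(1, 2)) = Pow(57183, Rational(1, 2)) = Mul(7, Pow(1167, Rational(1, 2)))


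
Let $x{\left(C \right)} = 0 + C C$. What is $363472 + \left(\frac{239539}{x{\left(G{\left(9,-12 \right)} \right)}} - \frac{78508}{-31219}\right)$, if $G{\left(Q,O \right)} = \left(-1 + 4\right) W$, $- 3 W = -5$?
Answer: $\frac{291160939941}{780475} \approx 3.7306 \cdot 10^{5}$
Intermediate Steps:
$W = \frac{5}{3}$ ($W = \left(- \frac{1}{3}\right) \left(-5\right) = \frac{5}{3} \approx 1.6667$)
$G{\left(Q,O \right)} = 5$ ($G{\left(Q,O \right)} = \left(-1 + 4\right) \frac{5}{3} = 3 \cdot \frac{5}{3} = 5$)
$x{\left(C \right)} = C^{2}$ ($x{\left(C \right)} = 0 + C^{2} = C^{2}$)
$363472 + \left(\frac{239539}{x{\left(G{\left(9,-12 \right)} \right)}} - \frac{78508}{-31219}\right) = 363472 + \left(\frac{239539}{5^{2}} - \frac{78508}{-31219}\right) = 363472 - \left(- \frac{78508}{31219} - \frac{239539}{25}\right) = 363472 + \left(239539 \cdot \frac{1}{25} + \frac{78508}{31219}\right) = 363472 + \left(\frac{239539}{25} + \frac{78508}{31219}\right) = 363472 + \frac{7480130741}{780475} = \frac{291160939941}{780475}$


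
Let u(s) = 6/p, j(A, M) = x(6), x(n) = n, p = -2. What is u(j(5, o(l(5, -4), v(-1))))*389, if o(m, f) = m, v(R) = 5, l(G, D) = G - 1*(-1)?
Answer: -1167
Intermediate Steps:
l(G, D) = 1 + G (l(G, D) = G + 1 = 1 + G)
j(A, M) = 6
u(s) = -3 (u(s) = 6/(-2) = 6*(-½) = -3)
u(j(5, o(l(5, -4), v(-1))))*389 = -3*389 = -1167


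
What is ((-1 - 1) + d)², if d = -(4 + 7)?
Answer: 169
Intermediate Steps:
d = -11 (d = -1*11 = -11)
((-1 - 1) + d)² = ((-1 - 1) - 11)² = (-2 - 11)² = (-13)² = 169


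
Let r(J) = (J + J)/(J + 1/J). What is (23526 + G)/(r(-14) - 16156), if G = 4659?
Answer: -370163/212156 ≈ -1.7448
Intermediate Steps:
r(J) = 2*J/(J + 1/J) (r(J) = (2*J)/(J + 1/J) = 2*J/(J + 1/J))
(23526 + G)/(r(-14) - 16156) = (23526 + 4659)/(2*(-14)²/(1 + (-14)²) - 16156) = 28185/(2*196/(1 + 196) - 16156) = 28185/(2*196/197 - 16156) = 28185/(2*196*(1/197) - 16156) = 28185/(392/197 - 16156) = 28185/(-3182340/197) = 28185*(-197/3182340) = -370163/212156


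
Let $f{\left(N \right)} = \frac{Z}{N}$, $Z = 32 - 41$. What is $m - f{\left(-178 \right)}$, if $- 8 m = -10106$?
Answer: $\frac{449699}{356} \approx 1263.2$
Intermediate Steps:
$m = \frac{5053}{4}$ ($m = \left(- \frac{1}{8}\right) \left(-10106\right) = \frac{5053}{4} \approx 1263.3$)
$Z = -9$ ($Z = 32 - 41 = -9$)
$f{\left(N \right)} = - \frac{9}{N}$
$m - f{\left(-178 \right)} = \frac{5053}{4} - - \frac{9}{-178} = \frac{5053}{4} - \left(-9\right) \left(- \frac{1}{178}\right) = \frac{5053}{4} - \frac{9}{178} = \frac{449699}{356}$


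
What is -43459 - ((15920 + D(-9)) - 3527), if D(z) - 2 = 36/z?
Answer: -55850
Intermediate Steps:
D(z) = 2 + 36/z
-43459 - ((15920 + D(-9)) - 3527) = -43459 - ((15920 + (2 + 36/(-9))) - 3527) = -43459 - ((15920 + (2 + 36*(-⅑))) - 3527) = -43459 - ((15920 + (2 - 4)) - 3527) = -43459 - ((15920 - 2) - 3527) = -43459 - (15918 - 3527) = -43459 - 1*12391 = -43459 - 12391 = -55850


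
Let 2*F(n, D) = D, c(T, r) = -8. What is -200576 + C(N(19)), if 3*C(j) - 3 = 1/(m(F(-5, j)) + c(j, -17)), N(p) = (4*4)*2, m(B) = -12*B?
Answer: -120345001/600 ≈ -2.0058e+5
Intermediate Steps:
F(n, D) = D/2
N(p) = 32 (N(p) = 16*2 = 32)
C(j) = 1 + 1/(3*(-8 - 6*j)) (C(j) = 1 + 1/(3*(-6*j - 8)) = 1 + 1/(3*(-8 - 6*j)))
-200576 + C(N(19)) = -200576 + (23 + 18*32)/(6*(4 + 3*32)) = -200576 + (23 + 576)/(6*(4 + 96)) = -200576 + (⅙)*599/100 = -200576 + (⅙)*(1/100)*599 = -200576 + 599/600 = -120345001/600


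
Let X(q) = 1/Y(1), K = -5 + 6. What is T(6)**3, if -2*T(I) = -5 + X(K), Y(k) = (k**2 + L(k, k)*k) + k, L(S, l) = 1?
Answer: 343/27 ≈ 12.704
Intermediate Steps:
Y(k) = k**2 + 2*k (Y(k) = (k**2 + 1*k) + k = (k**2 + k) + k = (k + k**2) + k = k**2 + 2*k)
K = 1
X(q) = 1/3 (X(q) = 1/(1*(2 + 1)) = 1/(1*3) = 1/3)
T(I) = 7/3 (T(I) = -(-5 + 1/3)/2 = -1/2*(-14/3) = 7/3)
T(6)**3 = (7/3)**3 = 343/27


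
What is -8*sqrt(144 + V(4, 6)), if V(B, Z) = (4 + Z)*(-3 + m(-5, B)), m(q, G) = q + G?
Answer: -16*sqrt(26) ≈ -81.584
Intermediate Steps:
m(q, G) = G + q
V(B, Z) = (-8 + B)*(4 + Z) (V(B, Z) = (4 + Z)*(-3 + (B - 5)) = (4 + Z)*(-3 + (-5 + B)) = (4 + Z)*(-8 + B) = (-8 + B)*(4 + Z))
-8*sqrt(144 + V(4, 6)) = -8*sqrt(144 + (-32 - 8*6 + 4*4 + 4*6)) = -8*sqrt(144 + (-32 - 48 + 16 + 24)) = -8*sqrt(144 - 40) = -16*sqrt(26)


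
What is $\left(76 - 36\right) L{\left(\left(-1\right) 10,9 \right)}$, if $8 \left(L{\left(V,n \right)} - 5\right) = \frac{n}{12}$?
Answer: $\frac{815}{4} \approx 203.75$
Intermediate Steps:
$L{\left(V,n \right)} = 5 + \frac{n}{96}$ ($L{\left(V,n \right)} = 5 + \frac{n \frac{1}{12}}{8} = 5 + \frac{\frac{1}{12} n}{8} = 5 + \frac{n}{96}$)
$\left(76 - 36\right) L{\left(\left(-1\right) 10,9 \right)} = \left(76 - 36\right) \left(5 + \frac{1}{96} \cdot 9\right) = 40 \left(5 + \frac{3}{32}\right) = 40 \cdot \frac{163}{32} = \frac{815}{4}$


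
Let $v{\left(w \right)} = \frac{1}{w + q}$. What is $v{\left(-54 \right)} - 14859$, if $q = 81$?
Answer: $- \frac{401192}{27} \approx -14859.0$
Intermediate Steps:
$v{\left(w \right)} = \frac{1}{81 + w}$ ($v{\left(w \right)} = \frac{1}{w + 81} = \frac{1}{81 + w}$)
$v{\left(-54 \right)} - 14859 = \frac{1}{81 - 54} - 14859 = \frac{1}{27} - 14859 = - \frac{401192}{27}$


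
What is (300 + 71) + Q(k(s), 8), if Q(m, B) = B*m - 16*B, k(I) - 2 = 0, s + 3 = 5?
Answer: 259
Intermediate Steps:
s = 2 (s = -3 + 5 = 2)
k(I) = 2 (k(I) = 2 + 0 = 2)
Q(m, B) = -16*B + B*m
(300 + 71) + Q(k(s), 8) = (300 + 71) + 8*(-16 + 2) = 371 + 8*(-14) = 371 - 112 = 259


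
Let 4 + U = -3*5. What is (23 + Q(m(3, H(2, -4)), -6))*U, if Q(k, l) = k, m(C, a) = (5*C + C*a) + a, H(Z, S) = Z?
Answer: -874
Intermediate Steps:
m(C, a) = a + 5*C + C*a
U = -19 (U = -4 - 3*5 = -4 - 15 = -19)
(23 + Q(m(3, H(2, -4)), -6))*U = (23 + (2 + 5*3 + 3*2))*(-19) = (23 + (2 + 15 + 6))*(-19) = (23 + 23)*(-19) = 46*(-19) = -874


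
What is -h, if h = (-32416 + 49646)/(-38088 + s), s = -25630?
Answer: 8615/31859 ≈ 0.27041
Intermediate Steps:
h = -8615/31859 (h = (-32416 + 49646)/(-38088 - 25630) = 17230/(-63718) = 17230*(-1/63718) = -8615/31859 ≈ -0.27041)
-h = -1*(-8615/31859) = 8615/31859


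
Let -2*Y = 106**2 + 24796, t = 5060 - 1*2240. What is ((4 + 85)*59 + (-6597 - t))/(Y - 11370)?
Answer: 2083/14693 ≈ 0.14177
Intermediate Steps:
t = 2820 (t = 5060 - 2240 = 2820)
Y = -18016 (Y = -(106**2 + 24796)/2 = -(11236 + 24796)/2 = -1/2*36032 = -18016)
((4 + 85)*59 + (-6597 - t))/(Y - 11370) = ((4 + 85)*59 + (-6597 - 1*2820))/(-18016 - 11370) = (89*59 + (-6597 - 2820))/(-29386) = (5251 - 9417)*(-1/29386) = -4166*(-1/29386) = 2083/14693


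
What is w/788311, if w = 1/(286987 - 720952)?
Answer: -1/342099383115 ≈ -2.9231e-12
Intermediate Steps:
w = -1/433965 (w = 1/(-433965) = -1/433965 ≈ -2.3043e-6)
w/788311 = -1/433965/788311 = -1/433965*1/788311 = -1/342099383115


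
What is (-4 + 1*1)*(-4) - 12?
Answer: 0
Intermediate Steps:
(-4 + 1*1)*(-4) - 12 = (-4 + 1)*(-4) - 12 = -3*(-4) - 12 = 12 - 12 = 0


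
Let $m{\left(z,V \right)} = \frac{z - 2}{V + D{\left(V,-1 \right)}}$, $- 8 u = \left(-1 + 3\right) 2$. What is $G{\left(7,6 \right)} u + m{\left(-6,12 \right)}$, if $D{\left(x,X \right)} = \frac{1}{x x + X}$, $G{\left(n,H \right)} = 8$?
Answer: $- \frac{8012}{1717} \approx -4.6663$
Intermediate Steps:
$u = - \frac{1}{2}$ ($u = - \frac{\left(-1 + 3\right) 2}{8} = - \frac{2 \cdot 2}{8} = \left(- \frac{1}{8}\right) 4 = - \frac{1}{2} \approx -0.5$)
$D{\left(x,X \right)} = \frac{1}{X + x^{2}}$ ($D{\left(x,X \right)} = \frac{1}{x^{2} + X} = \frac{1}{X + x^{2}}$)
$m{\left(z,V \right)} = \frac{-2 + z}{V + \frac{1}{-1 + V^{2}}}$ ($m{\left(z,V \right)} = \frac{z - 2}{V + \frac{1}{-1 + V^{2}}} = \frac{-2 + z}{V + \frac{1}{-1 + V^{2}}}$)
$G{\left(7,6 \right)} u + m{\left(-6,12 \right)} = 8 \left(- \frac{1}{2}\right) + \frac{\left(-1 + 12^{2}\right) \left(-2 - 6\right)}{1 + 12 \left(-1 + 12^{2}\right)} = -4 + \frac{1}{1 + 12 \left(-1 + 144\right)} \left(-1 + 144\right) \left(-8\right) = -4 + \frac{1}{1 + 12 \cdot 143} \cdot 143 \left(-8\right) = -4 + \frac{1}{1 + 1716} \cdot 143 \left(-8\right) = -4 + \frac{1}{1717} \cdot 143 \left(-8\right) = -4 - \frac{1144}{1717} = - \frac{8012}{1717}$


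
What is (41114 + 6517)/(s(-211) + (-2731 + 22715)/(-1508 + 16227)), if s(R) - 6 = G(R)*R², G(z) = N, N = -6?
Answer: -701080689/3931719296 ≈ -0.17831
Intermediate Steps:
G(z) = -6
s(R) = 6 - 6*R²
(41114 + 6517)/(s(-211) + (-2731 + 22715)/(-1508 + 16227)) = (41114 + 6517)/((6 - 6*(-211)²) + (-2731 + 22715)/(-1508 + 16227)) = 47631/((6 - 6*44521) + 19984/14719) = 47631/((6 - 267126) + 19984*(1/14719)) = 47631/(-267120 + 19984/14719) = 47631/(-3931719296/14719) = 47631*(-14719/3931719296) = -701080689/3931719296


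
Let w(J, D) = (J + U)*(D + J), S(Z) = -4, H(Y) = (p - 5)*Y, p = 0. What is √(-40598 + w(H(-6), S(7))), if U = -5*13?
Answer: 6*I*√1153 ≈ 203.74*I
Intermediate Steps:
H(Y) = -5*Y (H(Y) = (0 - 5)*Y = -5*Y)
U = -65
w(J, D) = (-65 + J)*(D + J) (w(J, D) = (J - 65)*(D + J) = (-65 + J)*(D + J))
√(-40598 + w(H(-6), S(7))) = √(-40598 + ((-5*(-6))² - 65*(-4) - (-325)*(-6) - (-20)*(-6))) = √(-40598 + (30² + 260 - 65*30 - 4*30)) = √(-40598 + (900 + 260 - 1950 - 120)) = √(-40598 - 910) = √(-41508) = 6*I*√1153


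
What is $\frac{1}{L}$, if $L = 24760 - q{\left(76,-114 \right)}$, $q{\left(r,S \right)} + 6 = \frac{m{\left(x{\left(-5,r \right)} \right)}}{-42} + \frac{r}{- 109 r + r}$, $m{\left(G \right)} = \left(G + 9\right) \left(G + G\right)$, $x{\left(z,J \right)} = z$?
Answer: $\frac{756}{18722383} \approx 4.0379 \cdot 10^{-5}$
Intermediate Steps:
$m{\left(G \right)} = 2 G \left(9 + G\right)$ ($m{\left(G \right)} = \left(9 + G\right) 2 G = 2 G \left(9 + G\right)$)
$q{\left(r,S \right)} = - \frac{3823}{756}$ ($q{\left(r,S \right)} = -6 + \left(\frac{2 \left(-5\right) \left(9 - 5\right)}{-42} + \frac{r}{- 109 r + r}\right) = -6 + \left(2 \left(-5\right) 4 \left(- \frac{1}{42}\right) + \frac{r}{\left(-108\right) r}\right) = -6 + \left(\left(-40\right) \left(- \frac{1}{42}\right) + r \left(- \frac{1}{108 r}\right)\right) = -6 + \left(\frac{20}{21} - \frac{1}{108}\right) = -6 + \frac{713}{756} = - \frac{3823}{756}$)
$L = \frac{18722383}{756}$ ($L = 24760 - - \frac{3823}{756} = 24760 + \frac{3823}{756} = \frac{18722383}{756} \approx 24765.0$)
$\frac{1}{L} = \frac{1}{\frac{18722383}{756}} = \frac{756}{18722383}$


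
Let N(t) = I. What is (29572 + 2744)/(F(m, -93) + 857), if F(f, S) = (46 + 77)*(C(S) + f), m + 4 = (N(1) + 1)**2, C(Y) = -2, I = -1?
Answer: 32316/119 ≈ 271.56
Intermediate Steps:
N(t) = -1
m = -4 (m = -4 + (-1 + 1)**2 = -4 + 0**2 = -4 + 0 = -4)
F(f, S) = -246 + 123*f (F(f, S) = (46 + 77)*(-2 + f) = 123*(-2 + f) = -246 + 123*f)
(29572 + 2744)/(F(m, -93) + 857) = (29572 + 2744)/((-246 + 123*(-4)) + 857) = 32316/((-246 - 492) + 857) = 32316/(-738 + 857) = 32316/119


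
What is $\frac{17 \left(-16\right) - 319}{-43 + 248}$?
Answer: $- \frac{591}{205} \approx -2.8829$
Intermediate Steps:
$\frac{17 \left(-16\right) - 319}{-43 + 248} = \frac{-272 - 319}{205} = \left(-591\right) \frac{1}{205} = - \frac{591}{205}$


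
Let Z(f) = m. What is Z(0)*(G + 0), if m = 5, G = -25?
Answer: -125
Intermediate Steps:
Z(f) = 5
Z(0)*(G + 0) = 5*(-25 + 0) = 5*(-25) = -125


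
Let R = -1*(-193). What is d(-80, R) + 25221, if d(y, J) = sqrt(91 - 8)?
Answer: 25221 + sqrt(83) ≈ 25230.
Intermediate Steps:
R = 193
d(y, J) = sqrt(83)
d(-80, R) + 25221 = sqrt(83) + 25221 = 25221 + sqrt(83)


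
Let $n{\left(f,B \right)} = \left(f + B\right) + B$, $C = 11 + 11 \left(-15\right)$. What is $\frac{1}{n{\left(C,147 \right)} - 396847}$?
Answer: $- \frac{1}{396707} \approx -2.5208 \cdot 10^{-6}$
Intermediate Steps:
$C = -154$ ($C = 11 - 165 = -154$)
$n{\left(f,B \right)} = f + 2 B$ ($n{\left(f,B \right)} = \left(B + f\right) + B = f + 2 B$)
$\frac{1}{n{\left(C,147 \right)} - 396847} = \frac{1}{\left(-154 + 2 \cdot 147\right) - 396847} = \frac{1}{\left(-154 + 294\right) - 396847} = \frac{1}{140 - 396847} = \frac{1}{-396707} = - \frac{1}{396707}$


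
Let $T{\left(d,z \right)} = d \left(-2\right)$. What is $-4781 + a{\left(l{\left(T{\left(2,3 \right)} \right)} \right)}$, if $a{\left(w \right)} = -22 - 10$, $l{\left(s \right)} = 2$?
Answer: $-4813$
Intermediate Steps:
$T{\left(d,z \right)} = - 2 d$
$a{\left(w \right)} = -32$ ($a{\left(w \right)} = -22 - 10 = -32$)
$-4781 + a{\left(l{\left(T{\left(2,3 \right)} \right)} \right)} = -4781 - 32 = -4813$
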